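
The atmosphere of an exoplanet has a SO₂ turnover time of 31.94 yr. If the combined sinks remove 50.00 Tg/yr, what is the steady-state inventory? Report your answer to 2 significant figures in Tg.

1600 Tg

τ = M/F ⇒ M = τ × F = 31.94 × 50.00 = 1597 Tg.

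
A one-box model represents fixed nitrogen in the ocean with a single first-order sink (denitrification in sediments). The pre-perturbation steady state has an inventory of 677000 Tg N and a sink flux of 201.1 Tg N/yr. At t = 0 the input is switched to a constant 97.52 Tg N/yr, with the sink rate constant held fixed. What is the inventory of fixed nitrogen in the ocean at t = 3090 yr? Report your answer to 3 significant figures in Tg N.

468000 Tg N

The sink rate constant is k = F₀/M₀ = 201.1/677000 = 0.0002970 yr⁻¹.
Solving dM/dt = F₁ − kM with M(0) = M₀ gives M(t) = F₁/k + (M₀ − F₁/k)·e^(−kt).
F₁/k = 97.52/0.0002970 = 328300 Tg N; kt = 0.0002970 × 3090 = 0.9179, e^(−kt) = 0.3994.
M(3090) = 328300 + (677000 − 328300) × 0.3994 = 328300 + 139300 = 467560 Tg N.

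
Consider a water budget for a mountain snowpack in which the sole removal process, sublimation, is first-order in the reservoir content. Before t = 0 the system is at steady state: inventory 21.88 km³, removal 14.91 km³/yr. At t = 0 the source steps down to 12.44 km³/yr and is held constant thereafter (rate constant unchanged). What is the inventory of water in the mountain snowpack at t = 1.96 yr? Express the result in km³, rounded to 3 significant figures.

19.2 km³

τ = M₀/F₀ = 21.88/14.91 = 1.467 yr; rate constant k = 1/τ.
New steady state M_∞ = F₁/k = F₁·τ = 12.44 × 1.467 = 18.255 km³.
M(t) = M_∞ + (M₀ − M_∞)·e^(−t/τ); t/τ = 1.96/1.467 = 1.336, so e^(−t/τ) = 0.2630.
M(t) = 18.255 + 3.625 × 0.2630 = 19.209 km³.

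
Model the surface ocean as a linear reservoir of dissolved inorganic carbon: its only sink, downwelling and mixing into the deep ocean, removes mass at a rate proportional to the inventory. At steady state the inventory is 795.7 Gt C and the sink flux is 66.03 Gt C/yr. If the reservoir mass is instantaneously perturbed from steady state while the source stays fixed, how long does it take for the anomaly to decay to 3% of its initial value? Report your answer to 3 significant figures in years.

For a linear reservoir the anomaly decays as exp(−t/τ) with τ = M/F = 795.7/66.03 = 12.05 yr.
exp(−t/τ) = 0.03 ⇒ t = −τ ln(0.03) = 12.05 × 3.507 = 42.26 yr.

42.3 yr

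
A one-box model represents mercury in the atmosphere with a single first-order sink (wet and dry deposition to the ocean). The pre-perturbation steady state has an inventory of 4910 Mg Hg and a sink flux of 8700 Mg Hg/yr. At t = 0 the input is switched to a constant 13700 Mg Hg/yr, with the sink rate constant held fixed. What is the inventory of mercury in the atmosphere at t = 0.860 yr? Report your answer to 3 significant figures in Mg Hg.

7120 Mg Hg

The sink rate constant is k = F₀/M₀ = 8700/4910 = 1.772 yr⁻¹.
Solving dM/dt = F₁ − kM with M(0) = M₀ gives M(t) = F₁/k + (M₀ − F₁/k)·e^(−kt).
F₁/k = 13700/1.772 = 7731.8 Mg Hg; kt = 1.772 × 0.860 = 1.524, e^(−kt) = 0.2179.
M(0.860) = 7731.8 + (4910 − 7731.8) × 0.2179 = 7731.8 − 614.8 = 7117.0 Mg Hg.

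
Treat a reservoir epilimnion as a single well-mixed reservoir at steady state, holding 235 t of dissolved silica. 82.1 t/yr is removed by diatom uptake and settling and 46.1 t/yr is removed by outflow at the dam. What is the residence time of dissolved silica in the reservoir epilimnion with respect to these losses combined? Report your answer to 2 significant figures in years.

Total removal = 82.10 + 46.10 = 128.20 t/yr.
τ = M / ΣF_out = 235 / 128.20 = 1.833 yr.

1.8 yr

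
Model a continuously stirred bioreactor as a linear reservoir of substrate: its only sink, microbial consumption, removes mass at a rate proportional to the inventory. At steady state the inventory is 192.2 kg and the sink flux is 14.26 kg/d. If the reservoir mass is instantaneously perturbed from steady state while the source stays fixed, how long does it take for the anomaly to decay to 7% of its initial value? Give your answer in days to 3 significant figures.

35.8 d

For a linear reservoir the anomaly decays as exp(−t/τ) with τ = M/F = 192.2/14.26 = 13.48 d.
exp(−t/τ) = 0.07 ⇒ t = −τ ln(0.07) = 13.48 × 2.659 = 35.84 d.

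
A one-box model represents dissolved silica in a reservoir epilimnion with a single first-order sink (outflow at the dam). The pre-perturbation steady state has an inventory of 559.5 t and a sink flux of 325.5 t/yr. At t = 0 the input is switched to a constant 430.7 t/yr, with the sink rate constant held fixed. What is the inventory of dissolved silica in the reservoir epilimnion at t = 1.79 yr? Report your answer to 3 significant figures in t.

677 t

Residence time τ = M₀/F₀ = 1.719 yr. The eventual steady state is M_∞ = M₀·(F₁/F₀) = 559.5 × 430.7/325.5 = 740.33 t.
The anomaly ΔM(t) = M(t) − M_∞ decays as ΔM₀·e^(−t/τ) with ΔM₀ = 559.5 − 740.33 = −180.8 t.
At t = 1.79 yr, e^(−t/τ) = e^(−1.041) = 0.3530, so ΔM = −63.83 t and M = 740.33 − 63.83 = 676.50 t.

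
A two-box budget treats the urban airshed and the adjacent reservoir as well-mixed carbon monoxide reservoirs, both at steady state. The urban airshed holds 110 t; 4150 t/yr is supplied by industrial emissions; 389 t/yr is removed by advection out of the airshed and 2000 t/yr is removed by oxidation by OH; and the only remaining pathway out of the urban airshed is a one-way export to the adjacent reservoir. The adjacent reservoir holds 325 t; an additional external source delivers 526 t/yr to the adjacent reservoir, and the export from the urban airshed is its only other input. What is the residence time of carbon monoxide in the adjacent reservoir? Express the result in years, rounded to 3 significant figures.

0.142 yr

Balance the urban airshed: ΣF_in = 4150.0 t/yr.
Export to the adjacent reservoir = ΣF_in − (389 + 2000) = 1761.0 t/yr.
Total input to the adjacent reservoir = 1761.0 + 526 = 2287.0 t/yr; at steady state this equals its total output.
τ = M / F = 325 / 2287.0 = 0.1421 yr.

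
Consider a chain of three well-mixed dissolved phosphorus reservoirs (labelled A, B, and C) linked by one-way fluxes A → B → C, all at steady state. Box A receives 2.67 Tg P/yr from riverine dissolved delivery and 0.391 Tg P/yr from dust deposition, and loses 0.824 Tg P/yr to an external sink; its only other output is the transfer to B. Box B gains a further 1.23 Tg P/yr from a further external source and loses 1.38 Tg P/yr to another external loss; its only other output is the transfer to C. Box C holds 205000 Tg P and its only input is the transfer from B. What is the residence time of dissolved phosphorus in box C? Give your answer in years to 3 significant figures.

Box A: F(A→B) = (2.67 + 0.391) − 0.824 = 2.2370 Tg P/yr.
Box B: F(B→C) = (2.2370 + 1.23) − 1.38 = 2.0870 Tg P/yr.
Box C throughput = its input = 2.0870 Tg P/yr; τ = 205000 / 2.0870 = 98230 yr.

98200 yr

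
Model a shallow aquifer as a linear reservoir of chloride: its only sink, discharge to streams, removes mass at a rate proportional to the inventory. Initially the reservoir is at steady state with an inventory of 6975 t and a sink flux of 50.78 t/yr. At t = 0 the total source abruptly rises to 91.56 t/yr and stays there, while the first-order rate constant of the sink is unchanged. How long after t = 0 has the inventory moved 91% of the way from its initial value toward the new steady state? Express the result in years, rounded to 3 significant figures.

331 yr

τ = M₀/F₀ = 6975/50.78 = 137.4 yr.
The remaining gap fraction is e^(−t/τ); 91% covered ⇒ e^(−t/τ) = 0.0900.
t = −τ ln(0.0900) = 137.4 × 2.408 = 330.7 yr.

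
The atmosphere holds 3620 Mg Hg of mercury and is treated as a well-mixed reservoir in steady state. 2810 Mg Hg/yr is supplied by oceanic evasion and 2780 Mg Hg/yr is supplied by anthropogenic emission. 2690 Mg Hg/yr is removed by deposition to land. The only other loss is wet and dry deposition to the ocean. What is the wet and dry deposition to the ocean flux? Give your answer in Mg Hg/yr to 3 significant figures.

At steady state ΣF_in = ΣF_out.
ΣF_in = 2810 + 2780 = 5590.0 Mg Hg/yr.
Wet and dry deposition to the ocean flux = ΣF_in − (2690) = 5590.0 − 2690 = 2900 Mg Hg/yr.

2900 Mg Hg/yr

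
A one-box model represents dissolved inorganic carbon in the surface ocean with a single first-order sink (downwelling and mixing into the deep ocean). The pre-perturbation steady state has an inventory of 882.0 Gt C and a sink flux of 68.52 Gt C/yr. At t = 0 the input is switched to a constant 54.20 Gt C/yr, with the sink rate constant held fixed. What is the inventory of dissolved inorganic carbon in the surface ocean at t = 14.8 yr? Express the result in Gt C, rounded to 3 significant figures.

τ = M₀/F₀ = 882.0/68.52 = 12.87 yr; rate constant k = 1/τ.
New steady state M_∞ = F₁/k = F₁·τ = 54.20 × 12.87 = 697.67 Gt C.
M(t) = M_∞ + (M₀ − M_∞)·e^(−t/τ); t/τ = 14.8/12.87 = 1.150, so e^(−t/τ) = 0.3167.
M(t) = 697.67 + 184.3 × 0.3167 = 756.05 Gt C.

756 Gt C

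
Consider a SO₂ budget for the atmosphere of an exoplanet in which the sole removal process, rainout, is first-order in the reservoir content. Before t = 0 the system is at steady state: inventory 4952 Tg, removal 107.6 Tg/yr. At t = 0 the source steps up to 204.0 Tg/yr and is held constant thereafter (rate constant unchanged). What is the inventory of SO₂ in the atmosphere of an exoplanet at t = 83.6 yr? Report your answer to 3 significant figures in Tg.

8670 Tg

The sink rate constant is k = F₀/M₀ = 107.6/4952 = 0.02173 yr⁻¹.
Solving dM/dt = F₁ − kM with M(0) = M₀ gives M(t) = F₁/k + (M₀ − F₁/k)·e^(−kt).
F₁/k = 204.0/0.02173 = 9388.6 Tg; kt = 0.02173 × 83.6 = 1.817, e^(−kt) = 0.1626.
M(83.6) = 9388.6 + (4952 − 9388.6) × 0.1626 = 9388.6 − 721.3 = 8667.2 Tg.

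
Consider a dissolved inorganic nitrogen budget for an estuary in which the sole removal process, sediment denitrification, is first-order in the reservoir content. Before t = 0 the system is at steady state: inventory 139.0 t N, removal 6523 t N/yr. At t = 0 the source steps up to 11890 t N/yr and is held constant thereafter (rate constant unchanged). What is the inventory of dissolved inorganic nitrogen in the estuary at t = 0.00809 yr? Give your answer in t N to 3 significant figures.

Residence time τ = M₀/F₀ = 0.02131 yr. The eventual steady state is M_∞ = M₀·(F₁/F₀) = 139.0 × 11890/6523 = 253.37 t N.
The anomaly ΔM(t) = M(t) − M_∞ decays as ΔM₀·e^(−t/τ) with ΔM₀ = 139.0 − 253.37 = −114.4 t N.
At t = 0.00809 yr, e^(−t/τ) = e^(−0.3796) = 0.6841, so ΔM = −78.24 t N and M = 253.37 − 78.24 = 175.13 t N.

175 t N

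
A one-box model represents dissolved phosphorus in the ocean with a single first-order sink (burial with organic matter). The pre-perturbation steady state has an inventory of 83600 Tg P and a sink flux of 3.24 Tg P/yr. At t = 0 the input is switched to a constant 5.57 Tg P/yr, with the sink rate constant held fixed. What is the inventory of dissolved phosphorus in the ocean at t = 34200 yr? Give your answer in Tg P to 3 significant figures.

Residence time τ = M₀/F₀ = 25800 yr. The eventual steady state is M_∞ = M₀·(F₁/F₀) = 83600 × 5.57/3.24 = 143720 Tg P.
The anomaly ΔM(t) = M(t) − M_∞ decays as ΔM₀·e^(−t/τ) with ΔM₀ = 83600 − 143720 = −60120 Tg P.
At t = 34200 yr, e^(−t/τ) = e^(−1.325) = 0.2657, so ΔM = −15970 Tg P and M = 143720 − 15970 = 127750 Tg P.

128000 Tg P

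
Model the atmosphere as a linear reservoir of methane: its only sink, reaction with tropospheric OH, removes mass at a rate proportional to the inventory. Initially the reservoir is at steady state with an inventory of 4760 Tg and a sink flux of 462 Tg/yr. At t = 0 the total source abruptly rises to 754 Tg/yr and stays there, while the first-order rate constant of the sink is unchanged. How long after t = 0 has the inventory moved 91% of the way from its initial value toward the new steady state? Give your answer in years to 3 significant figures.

τ = M₀/F₀ = 4760/462 = 10.30 yr.
The remaining gap fraction is e^(−t/τ); 91% covered ⇒ e^(−t/τ) = 0.0900.
t = −τ ln(0.0900) = 10.30 × 2.408 = 24.81 yr.

24.8 yr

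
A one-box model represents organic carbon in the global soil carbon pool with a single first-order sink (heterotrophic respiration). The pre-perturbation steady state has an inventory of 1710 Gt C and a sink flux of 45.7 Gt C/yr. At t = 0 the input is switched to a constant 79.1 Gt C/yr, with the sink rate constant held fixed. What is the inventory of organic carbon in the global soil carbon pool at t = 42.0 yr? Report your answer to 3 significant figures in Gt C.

2550 Gt C

Residence time τ = M₀/F₀ = 37.42 yr. The eventual steady state is M_∞ = M₀·(F₁/F₀) = 1710 × 79.1/45.7 = 2959.8 Gt C.
The anomaly ΔM(t) = M(t) − M_∞ decays as ΔM₀·e^(−t/τ) with ΔM₀ = 1710 − 2959.8 = −1250 Gt C.
At t = 42.0 yr, e^(−t/τ) = e^(−1.122) = 0.3255, so ΔM = −406.8 Gt C and M = 2959.8 − 406.8 = 2553.0 Gt C.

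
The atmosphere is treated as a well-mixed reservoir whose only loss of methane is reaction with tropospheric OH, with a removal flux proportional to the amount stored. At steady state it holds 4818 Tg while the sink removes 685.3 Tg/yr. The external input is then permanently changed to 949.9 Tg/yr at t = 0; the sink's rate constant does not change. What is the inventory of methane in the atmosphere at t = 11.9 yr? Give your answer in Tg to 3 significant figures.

6340 Tg

Residence time τ = M₀/F₀ = 7.030 yr. The eventual steady state is M_∞ = M₀·(F₁/F₀) = 4818 × 949.9/685.3 = 6678.3 Tg.
The anomaly ΔM(t) = M(t) − M_∞ decays as ΔM₀·e^(−t/τ) with ΔM₀ = 4818 − 6678.3 = −1860 Tg.
At t = 11.9 yr, e^(−t/τ) = e^(−1.693) = 0.1840, so ΔM = −342.4 Tg and M = 6678.3 − 342.4 = 6335.9 Tg.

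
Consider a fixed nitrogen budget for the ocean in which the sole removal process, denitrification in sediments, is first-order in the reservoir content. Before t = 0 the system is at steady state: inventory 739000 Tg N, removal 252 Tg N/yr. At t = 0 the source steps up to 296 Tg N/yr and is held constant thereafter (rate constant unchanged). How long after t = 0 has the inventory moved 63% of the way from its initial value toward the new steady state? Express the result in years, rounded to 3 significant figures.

2920 yr

τ = M₀/F₀ = 739000/252 = 2933 yr.
The remaining gap fraction is e^(−t/τ); 63% covered ⇒ e^(−t/τ) = 0.370.
t = −τ ln(0.370) = 2933 × 0.9943 = 2916 yr.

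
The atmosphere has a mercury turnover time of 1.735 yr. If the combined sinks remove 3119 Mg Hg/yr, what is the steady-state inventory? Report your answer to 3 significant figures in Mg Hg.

5410 Mg Hg

τ = M/F ⇒ M = τ × F = 1.735 × 3119 = 5411 Mg Hg.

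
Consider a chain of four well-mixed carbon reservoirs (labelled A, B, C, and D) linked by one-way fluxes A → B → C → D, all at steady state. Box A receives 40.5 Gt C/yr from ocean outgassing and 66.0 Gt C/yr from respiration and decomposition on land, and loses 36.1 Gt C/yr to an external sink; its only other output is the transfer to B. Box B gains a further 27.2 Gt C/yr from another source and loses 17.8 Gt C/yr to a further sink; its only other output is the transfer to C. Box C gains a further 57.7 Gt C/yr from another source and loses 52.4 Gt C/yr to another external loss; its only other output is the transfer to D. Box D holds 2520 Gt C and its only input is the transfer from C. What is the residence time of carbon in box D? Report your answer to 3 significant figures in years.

Box A: F(A→B) = (40.5 + 66.0) − 36.1 = 70.400 Gt C/yr.
Box B: F(B→C) = (70.400 + 27.2) − 17.8 = 79.800 Gt C/yr.
Box C: F(C→D) = (79.800 + 57.7) − 52.4 = 85.100 Gt C/yr.
Box D throughput = its input = 85.100 Gt C/yr; τ = 2520 / 85.100 = 29.61 yr.

29.6 yr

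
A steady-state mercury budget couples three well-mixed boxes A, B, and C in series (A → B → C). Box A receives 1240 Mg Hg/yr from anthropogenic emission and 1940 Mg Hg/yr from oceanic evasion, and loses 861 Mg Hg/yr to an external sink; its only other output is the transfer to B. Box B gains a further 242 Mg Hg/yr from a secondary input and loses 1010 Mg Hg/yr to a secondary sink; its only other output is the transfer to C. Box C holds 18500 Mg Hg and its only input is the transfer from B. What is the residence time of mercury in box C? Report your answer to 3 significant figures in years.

11.9 yr

Box A: F(A→B) = (1240 + 1940) − 861 = 2319.0 Mg Hg/yr.
Box B: F(B→C) = (2319.0 + 242) − 1010 = 1551.0 Mg Hg/yr.
Box C throughput = its input = 1551.0 Mg Hg/yr; τ = 18500 / 1551.0 = 11.93 yr.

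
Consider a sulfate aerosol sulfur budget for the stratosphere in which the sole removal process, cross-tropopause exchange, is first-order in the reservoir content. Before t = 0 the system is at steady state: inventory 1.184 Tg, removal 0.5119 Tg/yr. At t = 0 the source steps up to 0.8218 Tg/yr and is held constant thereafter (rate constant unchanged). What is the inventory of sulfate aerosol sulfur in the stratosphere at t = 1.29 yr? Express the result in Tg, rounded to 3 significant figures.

The sink rate constant is k = F₀/M₀ = 0.5119/1.184 = 0.4323 yr⁻¹.
Solving dM/dt = F₁ − kM with M(0) = M₀ gives M(t) = F₁/k + (M₀ − F₁/k)·e^(−kt).
F₁/k = 0.8218/0.4323 = 1.9008 Tg; kt = 0.4323 × 1.29 = 0.5577, e^(−kt) = 0.5725.
M(1.29) = 1.9008 + (1.184 − 1.9008) × 0.5725 = 1.9008 − 0.4104 = 1.4904 Tg.

1.49 Tg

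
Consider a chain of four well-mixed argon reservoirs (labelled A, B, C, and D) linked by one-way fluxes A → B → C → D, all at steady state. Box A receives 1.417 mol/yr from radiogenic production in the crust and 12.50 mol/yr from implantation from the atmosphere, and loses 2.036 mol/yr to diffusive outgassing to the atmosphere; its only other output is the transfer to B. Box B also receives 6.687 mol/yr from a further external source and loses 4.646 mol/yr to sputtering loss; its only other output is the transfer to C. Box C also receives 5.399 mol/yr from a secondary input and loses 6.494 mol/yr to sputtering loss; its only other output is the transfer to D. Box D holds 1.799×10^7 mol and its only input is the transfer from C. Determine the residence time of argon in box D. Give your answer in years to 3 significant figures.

1.40×10^6 yr

Box A: F(A→B) = (1.417 + 12.50) − 2.036 = 11.881 mol/yr.
Box B: F(B→C) = (11.881 + 6.687) − 4.646 = 13.922 mol/yr.
Box C: F(C→D) = (13.922 + 5.399) − 6.494 = 12.827 mol/yr.
Box D throughput = its input = 12.827 mol/yr; τ = 1.799×10^7 / 12.827 = 1.403×10^6 yr.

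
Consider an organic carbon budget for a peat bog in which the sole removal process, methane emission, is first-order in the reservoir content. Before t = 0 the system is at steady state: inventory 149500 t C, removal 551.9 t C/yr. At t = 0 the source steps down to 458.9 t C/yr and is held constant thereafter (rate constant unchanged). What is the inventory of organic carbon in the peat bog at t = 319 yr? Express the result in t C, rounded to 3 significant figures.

τ = M₀/F₀ = 149500/551.9 = 270.9 yr; rate constant k = 1/τ.
New steady state M_∞ = F₁/k = F₁·τ = 458.9 × 270.9 = 124310 t C.
M(t) = M_∞ + (M₀ − M_∞)·e^(−t/τ); t/τ = 319/270.9 = 1.178, so e^(−t/τ) = 0.3080.
M(t) = 124310 + 25190 × 0.3080 = 132070 t C.

132000 t C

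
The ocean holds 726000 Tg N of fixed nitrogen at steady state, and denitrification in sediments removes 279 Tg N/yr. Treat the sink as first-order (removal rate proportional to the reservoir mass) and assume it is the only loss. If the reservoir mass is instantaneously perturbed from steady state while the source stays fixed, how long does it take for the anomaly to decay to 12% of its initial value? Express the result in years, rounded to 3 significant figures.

For a linear reservoir the anomaly decays as exp(−t/τ) with τ = M/F = 726000/279 = 2602 yr.
exp(−t/τ) = 0.12 ⇒ t = −τ ln(0.12) = 2602 × 2.120 = 5517 yr.

5520 yr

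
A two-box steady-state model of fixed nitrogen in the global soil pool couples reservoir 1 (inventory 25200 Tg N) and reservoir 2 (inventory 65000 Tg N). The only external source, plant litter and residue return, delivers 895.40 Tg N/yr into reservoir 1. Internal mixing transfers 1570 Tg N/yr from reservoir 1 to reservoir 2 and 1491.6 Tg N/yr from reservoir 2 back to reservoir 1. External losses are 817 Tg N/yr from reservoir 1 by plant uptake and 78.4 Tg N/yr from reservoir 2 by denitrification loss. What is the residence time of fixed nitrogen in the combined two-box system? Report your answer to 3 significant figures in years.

Residence time in the combined system uses the total inventory and the total *external* removal — internal exchanges between the two boxes cancel.
M_total = 25200 + 65000 = 90200 Tg N.
ΣF_external_out = 817 + 78.4 = 895.40 Tg N/yr.
τ = M_total / ΣF_ext = 90200 / 895.40 = 100.7 yr.

101 yr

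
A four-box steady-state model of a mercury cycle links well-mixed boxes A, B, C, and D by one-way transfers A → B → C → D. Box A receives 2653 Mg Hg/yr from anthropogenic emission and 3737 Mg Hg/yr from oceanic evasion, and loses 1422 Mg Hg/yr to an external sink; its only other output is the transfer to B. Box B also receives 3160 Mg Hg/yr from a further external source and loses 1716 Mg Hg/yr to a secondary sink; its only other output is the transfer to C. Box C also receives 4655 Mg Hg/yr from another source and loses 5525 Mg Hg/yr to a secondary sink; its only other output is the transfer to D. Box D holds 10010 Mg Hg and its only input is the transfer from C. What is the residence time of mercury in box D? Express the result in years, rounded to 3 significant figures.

Box A: F(A→B) = (2653 + 3737) − 1422 = 4968.0 Mg Hg/yr.
Box B: F(B→C) = (4968.0 + 3160) − 1716 = 6412.0 Mg Hg/yr.
Box C: F(C→D) = (6412.0 + 4655) − 5525 = 5542.0 Mg Hg/yr.
Box D throughput = its input = 5542.0 Mg Hg/yr; τ = 10010 / 5542.0 = 1.806 yr.

1.81 yr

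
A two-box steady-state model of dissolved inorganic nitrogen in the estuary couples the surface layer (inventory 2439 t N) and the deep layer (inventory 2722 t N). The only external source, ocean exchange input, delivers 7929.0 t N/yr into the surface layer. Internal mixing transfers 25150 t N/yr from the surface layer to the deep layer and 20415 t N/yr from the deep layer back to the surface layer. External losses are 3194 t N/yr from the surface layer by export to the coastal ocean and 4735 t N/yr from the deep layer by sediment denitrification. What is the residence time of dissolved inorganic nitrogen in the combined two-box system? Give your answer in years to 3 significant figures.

Residence time in the combined system uses the total inventory and the total *external* removal — internal exchanges between the two boxes cancel.
M_total = 2439 + 2722 = 5161.0 t N.
ΣF_external_out = 3194 + 4735 = 7929.0 t N/yr.
τ = M_total / ΣF_ext = 5161.0 / 7929.0 = 0.6509 yr.

0.651 yr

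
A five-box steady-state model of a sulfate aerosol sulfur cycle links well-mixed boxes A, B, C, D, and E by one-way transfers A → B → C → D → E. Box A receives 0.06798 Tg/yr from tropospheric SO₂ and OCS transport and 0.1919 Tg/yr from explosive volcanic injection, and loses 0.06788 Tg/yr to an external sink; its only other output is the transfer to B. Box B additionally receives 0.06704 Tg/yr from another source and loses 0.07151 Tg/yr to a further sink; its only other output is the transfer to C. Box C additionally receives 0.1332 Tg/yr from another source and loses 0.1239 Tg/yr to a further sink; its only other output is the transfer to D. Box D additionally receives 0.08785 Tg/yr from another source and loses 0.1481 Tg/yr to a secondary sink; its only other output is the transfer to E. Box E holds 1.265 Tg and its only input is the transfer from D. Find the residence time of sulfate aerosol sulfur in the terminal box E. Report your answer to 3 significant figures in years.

Box A: F(A→B) = (0.06798 + 0.1919) − 0.06788 = 0.19200 Tg/yr.
Box B: F(B→C) = (0.19200 + 0.06704) − 0.07151 = 0.18753 Tg/yr.
Box C: F(C→D) = (0.18753 + 0.1332) − 0.1239 = 0.19683 Tg/yr.
Box D: F(D→E) = (0.19683 + 0.08785) − 0.1481 = 0.13658 Tg/yr.
Box E throughput = its input = 0.13658 Tg/yr; τ = 1.265 / 0.13658 = 9.262 yr.

9.26 yr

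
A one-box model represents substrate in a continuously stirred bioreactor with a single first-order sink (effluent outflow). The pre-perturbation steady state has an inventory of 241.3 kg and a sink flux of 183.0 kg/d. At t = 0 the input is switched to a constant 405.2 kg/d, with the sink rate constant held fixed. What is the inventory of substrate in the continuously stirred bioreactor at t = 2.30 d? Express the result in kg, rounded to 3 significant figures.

τ = M₀/F₀ = 241.3/183.0 = 1.319 d; rate constant k = 1/τ.
New steady state M_∞ = F₁/k = F₁·τ = 405.2 × 1.319 = 534.29 kg.
M(t) = M_∞ + (M₀ − M_∞)·e^(−t/τ); t/τ = 2.30/1.319 = 1.744, so e^(−t/τ) = 0.1748.
M(t) = 534.29 − 293.0 × 0.1748 = 483.08 kg.

483 kg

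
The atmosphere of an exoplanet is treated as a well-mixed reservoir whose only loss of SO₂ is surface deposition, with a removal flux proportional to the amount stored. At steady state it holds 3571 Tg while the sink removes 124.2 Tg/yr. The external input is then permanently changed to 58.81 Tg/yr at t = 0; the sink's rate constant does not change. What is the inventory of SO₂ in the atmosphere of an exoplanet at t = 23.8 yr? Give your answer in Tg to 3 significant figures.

The sink rate constant is k = F₀/M₀ = 124.2/3571 = 0.03478 yr⁻¹.
Solving dM/dt = F₁ − kM with M(0) = M₀ gives M(t) = F₁/k + (M₀ − F₁/k)·e^(−kt).
F₁/k = 58.81/0.03478 = 1690.9 Tg; kt = 0.03478 × 23.8 = 0.8278, e^(−kt) = 0.4370.
M(23.8) = 1690.9 + (3571 − 1690.9) × 0.4370 = 1690.9 + 821.6 = 2512.6 Tg.

2510 Tg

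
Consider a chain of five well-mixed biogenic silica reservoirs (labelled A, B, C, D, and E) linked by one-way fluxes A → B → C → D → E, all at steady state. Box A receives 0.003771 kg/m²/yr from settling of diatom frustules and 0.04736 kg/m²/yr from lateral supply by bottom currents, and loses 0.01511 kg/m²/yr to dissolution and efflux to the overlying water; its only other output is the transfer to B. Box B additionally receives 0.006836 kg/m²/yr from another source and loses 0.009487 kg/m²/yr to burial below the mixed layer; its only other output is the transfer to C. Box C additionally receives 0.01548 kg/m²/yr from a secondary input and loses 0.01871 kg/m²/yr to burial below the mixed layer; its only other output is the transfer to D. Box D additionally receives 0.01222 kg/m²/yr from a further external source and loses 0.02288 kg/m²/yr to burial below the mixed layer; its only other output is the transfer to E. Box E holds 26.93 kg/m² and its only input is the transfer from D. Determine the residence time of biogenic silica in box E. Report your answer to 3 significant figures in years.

1380 yr

Box A: F(A→B) = (0.003771 + 0.04736) − 0.01511 = 0.036021 kg/m²/yr.
Box B: F(B→C) = (0.036021 + 0.006836) − 0.009487 = 0.033370 kg/m²/yr.
Box C: F(C→D) = (0.033370 + 0.01548) − 0.01871 = 0.030140 kg/m²/yr.
Box D: F(D→E) = (0.030140 + 0.01222) − 0.02288 = 0.019480 kg/m²/yr.
Box E throughput = its input = 0.019480 kg/m²/yr; τ = 26.93 / 0.019480 = 1382 yr.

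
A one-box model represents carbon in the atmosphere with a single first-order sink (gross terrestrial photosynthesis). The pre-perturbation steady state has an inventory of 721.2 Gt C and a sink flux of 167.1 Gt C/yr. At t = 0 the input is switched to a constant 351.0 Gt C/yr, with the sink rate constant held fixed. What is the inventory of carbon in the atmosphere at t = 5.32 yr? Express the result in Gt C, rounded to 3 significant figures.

1280 Gt C

The sink rate constant is k = F₀/M₀ = 167.1/721.2 = 0.2317 yr⁻¹.
Solving dM/dt = F₁ − kM with M(0) = M₀ gives M(t) = F₁/k + (M₀ − F₁/k)·e^(−kt).
F₁/k = 351.0/0.2317 = 1514.9 Gt C; kt = 0.2317 × 5.32 = 1.233, e^(−kt) = 0.2915.
M(5.32) = 1514.9 + (721.2 − 1514.9) × 0.2915 = 1514.9 − 231.4 = 1283.5 Gt C.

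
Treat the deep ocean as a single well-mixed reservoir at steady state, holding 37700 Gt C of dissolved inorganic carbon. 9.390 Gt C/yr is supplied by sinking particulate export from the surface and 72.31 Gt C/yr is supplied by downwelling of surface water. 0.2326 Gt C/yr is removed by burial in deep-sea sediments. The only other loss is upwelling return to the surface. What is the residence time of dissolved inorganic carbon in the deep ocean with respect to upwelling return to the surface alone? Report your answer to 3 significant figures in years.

At steady state ΣF_in = ΣF_out.
ΣF_in = 9.390 + 72.31 = 81.700 Gt C/yr.
Upwelling return to the surface flux = ΣF_in − (0.2326) = 81.700 − 0.2326 = 81.47 Gt C/yr.
τ = M / F = 37700 / 81.47 = 462.8 yr.

463 yr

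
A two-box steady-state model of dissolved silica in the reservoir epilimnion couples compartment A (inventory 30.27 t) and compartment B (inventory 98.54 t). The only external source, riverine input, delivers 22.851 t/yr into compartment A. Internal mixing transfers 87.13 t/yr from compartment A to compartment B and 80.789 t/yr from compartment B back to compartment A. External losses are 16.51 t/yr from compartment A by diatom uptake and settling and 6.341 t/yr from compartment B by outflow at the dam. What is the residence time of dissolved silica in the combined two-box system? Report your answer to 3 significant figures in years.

Treat the two boxes together as one reservoir: the mixing fluxes between them are internal recycling, so τ = ΣM / Σ(external losses).
M_total = 30.27 + 98.54 = 128.81 t.
ΣF_external_out = 16.51 + 6.341 = 22.851 t/yr.
τ = M_total / ΣF_ext = 128.81 / 22.851 = 5.637 yr.

5.64 yr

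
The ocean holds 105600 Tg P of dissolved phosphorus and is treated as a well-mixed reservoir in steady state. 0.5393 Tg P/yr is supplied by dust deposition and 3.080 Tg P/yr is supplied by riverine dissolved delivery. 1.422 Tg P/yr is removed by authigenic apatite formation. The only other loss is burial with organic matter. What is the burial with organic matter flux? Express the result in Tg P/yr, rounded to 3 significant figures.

At steady state ΣF_in = ΣF_out.
ΣF_in = 0.5393 + 3.080 = 3.6193 Tg P/yr.
Burial with organic matter flux = ΣF_in − (1.422) = 3.6193 − 1.422 = 2.197 Tg P/yr.

2.20 Tg P/yr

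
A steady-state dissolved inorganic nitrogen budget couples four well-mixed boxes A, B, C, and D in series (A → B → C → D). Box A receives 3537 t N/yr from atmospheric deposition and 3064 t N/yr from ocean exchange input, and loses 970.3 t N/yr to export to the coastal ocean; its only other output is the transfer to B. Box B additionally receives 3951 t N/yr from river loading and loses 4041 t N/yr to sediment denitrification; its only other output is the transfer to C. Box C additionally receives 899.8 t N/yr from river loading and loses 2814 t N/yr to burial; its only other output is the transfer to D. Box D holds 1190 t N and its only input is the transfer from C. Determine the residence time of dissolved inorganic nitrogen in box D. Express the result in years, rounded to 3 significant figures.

Box A: F(A→B) = (3537 + 3064) − 970.3 = 5630.7 t N/yr.
Box B: F(B→C) = (5630.7 + 3951) − 4041 = 5540.7 t N/yr.
Box C: F(C→D) = (5540.7 + 899.8) − 2814 = 3626.5 t N/yr.
Box D throughput = its input = 3626.5 t N/yr; τ = 1190 / 3626.5 = 0.3281 yr.

0.328 yr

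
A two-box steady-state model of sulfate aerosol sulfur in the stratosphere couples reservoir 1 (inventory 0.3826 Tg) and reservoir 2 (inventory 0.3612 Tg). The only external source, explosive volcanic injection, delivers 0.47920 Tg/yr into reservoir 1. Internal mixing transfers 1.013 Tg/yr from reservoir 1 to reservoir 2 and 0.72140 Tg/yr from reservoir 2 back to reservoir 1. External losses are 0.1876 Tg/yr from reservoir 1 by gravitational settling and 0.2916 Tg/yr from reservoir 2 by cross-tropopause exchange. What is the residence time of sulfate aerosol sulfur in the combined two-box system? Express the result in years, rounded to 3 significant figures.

1.55 yr

For the system as a whole, the A↔B exchange is internal and contributes nothing to the throughput; only the external sinks remove mass.
M_total = 0.3826 + 0.3612 = 0.74380 Tg.
ΣF_external_out = 0.1876 + 0.2916 = 0.47920 Tg/yr.
τ = M_total / ΣF_ext = 0.74380 / 0.47920 = 1.552 yr.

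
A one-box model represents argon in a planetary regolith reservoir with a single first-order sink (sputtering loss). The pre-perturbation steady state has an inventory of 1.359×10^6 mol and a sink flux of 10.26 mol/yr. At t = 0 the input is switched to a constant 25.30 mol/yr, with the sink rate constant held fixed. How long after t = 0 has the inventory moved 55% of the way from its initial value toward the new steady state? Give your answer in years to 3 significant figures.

106000 yr

τ = M₀/F₀ = 1.359×10^6/10.26 = 132500 yr.
The remaining gap fraction is e^(−t/τ); 55% covered ⇒ e^(−t/τ) = 0.450.
t = −τ ln(0.450) = 132500 × 0.7985 = 105800 yr.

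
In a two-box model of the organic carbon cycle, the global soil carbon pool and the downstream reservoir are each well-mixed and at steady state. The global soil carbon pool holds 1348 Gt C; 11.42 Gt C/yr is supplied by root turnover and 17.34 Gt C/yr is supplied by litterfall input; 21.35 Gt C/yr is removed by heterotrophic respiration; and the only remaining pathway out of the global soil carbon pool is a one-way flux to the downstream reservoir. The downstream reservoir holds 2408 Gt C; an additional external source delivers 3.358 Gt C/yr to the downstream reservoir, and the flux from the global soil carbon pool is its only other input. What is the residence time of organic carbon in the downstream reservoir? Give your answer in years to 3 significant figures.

224 yr

Balance the global soil carbon pool: ΣF_in = 11.42 + 17.34 = 28.760 Gt C/yr.
Flux to the downstream reservoir = ΣF_in − (21.35) = 7.4100 Gt C/yr.
Total input to the downstream reservoir = 7.4100 + 3.358 = 10.768 Gt C/yr; at steady state this equals its total output.
τ = M / F = 2408 / 10.768 = 223.6 yr.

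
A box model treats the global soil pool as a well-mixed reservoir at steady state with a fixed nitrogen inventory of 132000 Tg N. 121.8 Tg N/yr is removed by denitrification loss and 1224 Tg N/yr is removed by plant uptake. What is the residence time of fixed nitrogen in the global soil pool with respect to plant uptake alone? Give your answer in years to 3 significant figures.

108 yr

Residence time with respect to a single sink: τ = M / F_sink.
τ = 132000 / 1224 = 107.8 yr.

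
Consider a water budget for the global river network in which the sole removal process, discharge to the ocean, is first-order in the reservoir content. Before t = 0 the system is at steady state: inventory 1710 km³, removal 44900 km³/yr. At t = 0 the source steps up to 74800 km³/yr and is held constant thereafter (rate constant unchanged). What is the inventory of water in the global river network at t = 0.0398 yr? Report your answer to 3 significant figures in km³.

2450 km³

τ = M₀/F₀ = 1710/44900 = 0.03808 yr; rate constant k = 1/τ.
New steady state M_∞ = F₁/k = F₁·τ = 74800 × 0.03808 = 2848.7 km³.
M(t) = M_∞ + (M₀ − M_∞)·e^(−t/τ); t/τ = 0.0398/0.03808 = 1.045, so e^(−t/τ) = 0.3517.
M(t) = 2848.7 − 1139 × 0.3517 = 2448.3 km³.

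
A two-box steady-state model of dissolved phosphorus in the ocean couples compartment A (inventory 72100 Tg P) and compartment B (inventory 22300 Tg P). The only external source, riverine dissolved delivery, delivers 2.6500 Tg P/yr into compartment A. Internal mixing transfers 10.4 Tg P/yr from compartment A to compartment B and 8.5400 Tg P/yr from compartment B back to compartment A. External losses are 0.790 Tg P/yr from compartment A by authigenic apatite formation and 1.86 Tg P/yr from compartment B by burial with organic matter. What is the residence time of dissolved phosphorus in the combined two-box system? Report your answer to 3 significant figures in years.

35600 yr

Treat the two boxes together as one reservoir: the mixing fluxes between them are internal recycling, so τ = ΣM / Σ(external losses).
M_total = 72100 + 22300 = 94400 Tg P.
ΣF_external_out = 0.790 + 1.86 = 2.6500 Tg P/yr.
τ = M_total / ΣF_ext = 94400 / 2.6500 = 35620 yr.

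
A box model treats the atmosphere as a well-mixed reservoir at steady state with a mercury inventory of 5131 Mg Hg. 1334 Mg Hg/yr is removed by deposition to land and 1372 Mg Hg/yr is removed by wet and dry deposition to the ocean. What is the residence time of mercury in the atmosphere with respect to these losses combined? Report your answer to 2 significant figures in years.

1.9 yr

Total removal = 1334 + 1372 = 2706.0 Mg Hg/yr.
τ = M / ΣF_out = 5131 / 2706.0 = 1.896 yr.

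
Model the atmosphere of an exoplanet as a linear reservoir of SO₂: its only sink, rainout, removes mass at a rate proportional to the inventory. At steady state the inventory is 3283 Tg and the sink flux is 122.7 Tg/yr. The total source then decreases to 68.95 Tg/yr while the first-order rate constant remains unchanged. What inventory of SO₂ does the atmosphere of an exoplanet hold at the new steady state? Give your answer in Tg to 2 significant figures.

Rate constant k = F/M = 122.7 / 3283 = 0.03737 yr⁻¹.
At the new steady state, source = k·M_new ⇒ M_new = 68.95 / 0.03737 = 1845 Tg.
(Equivalently M_new = M × F_new/F_old = 3283 × 68.95/122.7.)

1800 Tg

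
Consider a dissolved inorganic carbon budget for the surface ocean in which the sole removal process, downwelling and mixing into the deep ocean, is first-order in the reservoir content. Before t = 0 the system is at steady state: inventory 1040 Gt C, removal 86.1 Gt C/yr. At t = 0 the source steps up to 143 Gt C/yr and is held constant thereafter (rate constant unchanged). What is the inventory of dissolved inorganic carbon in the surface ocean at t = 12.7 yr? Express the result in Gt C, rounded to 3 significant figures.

τ = M₀/F₀ = 1040/86.1 = 12.08 yr; rate constant k = 1/τ.
New steady state M_∞ = F₁/k = F₁·τ = 143 × 12.08 = 1727.3 Gt C.
M(t) = M_∞ + (M₀ − M_∞)·e^(−t/τ); t/τ = 12.7/12.08 = 1.051, so e^(−t/τ) = 0.3494.
M(t) = 1727.3 − 687.3 × 0.3494 = 1487.1 Gt C.

1490 Gt C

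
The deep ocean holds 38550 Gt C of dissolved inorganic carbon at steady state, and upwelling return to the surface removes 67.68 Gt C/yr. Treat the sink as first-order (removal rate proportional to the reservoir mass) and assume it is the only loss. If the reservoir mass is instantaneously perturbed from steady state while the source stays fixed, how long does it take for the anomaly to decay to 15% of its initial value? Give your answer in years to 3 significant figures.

1080 yr

For a linear reservoir the anomaly decays as exp(−t/τ) with τ = M/F = 38550/67.68 = 569.6 yr.
exp(−t/τ) = 0.15 ⇒ t = −τ ln(0.15) = 569.6 × 1.897 = 1081 yr.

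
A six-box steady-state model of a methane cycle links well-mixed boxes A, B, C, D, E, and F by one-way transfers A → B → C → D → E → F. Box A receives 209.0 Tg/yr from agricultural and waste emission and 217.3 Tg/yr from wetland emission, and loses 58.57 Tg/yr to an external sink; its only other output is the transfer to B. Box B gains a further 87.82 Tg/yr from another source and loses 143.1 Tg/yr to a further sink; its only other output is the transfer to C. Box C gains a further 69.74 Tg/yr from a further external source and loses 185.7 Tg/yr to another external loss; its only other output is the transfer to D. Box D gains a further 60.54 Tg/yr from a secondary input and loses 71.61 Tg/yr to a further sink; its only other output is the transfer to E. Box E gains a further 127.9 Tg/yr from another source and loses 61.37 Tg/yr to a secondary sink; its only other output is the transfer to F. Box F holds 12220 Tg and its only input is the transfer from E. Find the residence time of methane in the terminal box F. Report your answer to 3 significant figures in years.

48.5 yr

Box A: F(A→B) = (209.0 + 217.3) − 58.57 = 367.73 Tg/yr.
Box B: F(B→C) = (367.73 + 87.82) − 143.1 = 312.45 Tg/yr.
Box C: F(C→D) = (312.45 + 69.74) − 185.7 = 196.49 Tg/yr.
Box D: F(D→E) = (196.49 + 60.54) − 71.61 = 185.42 Tg/yr.
Box E: F(E→F) = (185.42 + 127.9) − 61.37 = 251.95 Tg/yr.
Box F throughput = its input = 251.95 Tg/yr; τ = 12220 / 251.95 = 48.50 yr.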